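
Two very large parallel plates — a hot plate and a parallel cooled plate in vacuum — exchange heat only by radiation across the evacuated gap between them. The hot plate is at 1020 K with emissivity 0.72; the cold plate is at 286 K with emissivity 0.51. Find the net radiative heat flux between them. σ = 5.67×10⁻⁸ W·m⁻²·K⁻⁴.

For two infinite grey parallel plates, q = σ(T₁⁴ − T₂⁴)/(1/ε₁ + 1/ε₂ − 1).
T₁⁴ − T₂⁴ = 1.082×10¹² − 6.691×10⁹ = 1.076×10¹² K⁴.
1/ε₁ + 1/ε₂ − 1 = 1.389 + 1.961 − 1 = 2.350.
q = 5.67×10⁻⁸ × 1.076×10¹² / 2.350.

q ≈ 26000 W/m²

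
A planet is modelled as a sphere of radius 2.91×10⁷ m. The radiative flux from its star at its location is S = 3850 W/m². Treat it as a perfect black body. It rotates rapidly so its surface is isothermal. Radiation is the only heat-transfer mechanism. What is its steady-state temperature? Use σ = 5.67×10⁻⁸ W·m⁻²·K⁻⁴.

At equilibrium, absorbed power = emitted power.
Absorbing cross-section = πr² = 2.660×10¹⁵ m²; emitting surface = 4πr² = 1.064×10¹⁶ m² (ratio 4).
S·A_cross = εσ·A_surf·T⁴  ⇒  T⁴ = S/(4σ).
T⁴ = 1.00·3850/(4·5.67×10⁻⁸) = 1.698×10¹⁰ K⁴.
T = (1.698×10¹⁰)^(1/4).

T ≈ 361 K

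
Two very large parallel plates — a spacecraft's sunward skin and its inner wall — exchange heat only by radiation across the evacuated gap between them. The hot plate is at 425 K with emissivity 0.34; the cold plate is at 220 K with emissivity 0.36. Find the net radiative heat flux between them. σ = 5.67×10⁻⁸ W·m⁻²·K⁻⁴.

For two infinite grey parallel plates, q = σ(T₁⁴ − T₂⁴)/(1/ε₁ + 1/ε₂ − 1).
T₁⁴ − T₂⁴ = 3.263×10¹⁰ − 2.343×10⁹ = 3.028×10¹⁰ K⁴.
1/ε₁ + 1/ε₂ − 1 = 2.941 + 2.778 − 1 = 4.719.
q = 5.67×10⁻⁸ × 3.028×10¹⁰ / 4.719.

q ≈ 364 W/m²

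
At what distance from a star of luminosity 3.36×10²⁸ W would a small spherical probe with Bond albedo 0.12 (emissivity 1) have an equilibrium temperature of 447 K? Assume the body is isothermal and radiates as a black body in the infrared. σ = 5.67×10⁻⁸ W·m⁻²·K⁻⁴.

For an isothermal black-emitting sphere, (1−a)S·πr² = σ·4πr²·T⁴ ⇒ S = 4σT⁴/(1−a).
S = 4·5.67×10⁻⁸·(447)⁴/0.880 = 10290 W/m².
Flux falls as S = L/(4πd²), so d = √(L/(4πS)) = √(3.36×10²⁸/(4π·10290)).

d ≈ 5.10×10¹¹ m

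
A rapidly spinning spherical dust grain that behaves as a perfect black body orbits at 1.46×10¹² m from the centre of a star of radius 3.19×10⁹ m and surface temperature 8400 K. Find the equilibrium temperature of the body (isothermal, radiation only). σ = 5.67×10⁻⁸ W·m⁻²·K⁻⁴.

The star's surface emits σT_*⁴; at distance d the flux is S = σT_*⁴(R_*/d)².
S = 5.67×10⁻⁸·(8400)⁴·(3.19×10⁹/1.46×10¹²)² = 1348 W/m².
For an isothermal sphere T⁴ = (1−a)S/(4σ) = 5.942×10⁹ K⁴.

T ≈ 278 K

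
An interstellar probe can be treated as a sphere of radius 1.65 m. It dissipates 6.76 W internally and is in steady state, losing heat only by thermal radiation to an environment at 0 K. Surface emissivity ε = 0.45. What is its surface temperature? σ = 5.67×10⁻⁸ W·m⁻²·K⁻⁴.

T ≈ 52.8 K

Steady state: internal power = radiated power, P = εσA T⁴.
Radiating area A = 4πr² = 34.21 m².
T⁴ = P/(εσA) = 6.76/(0.45·5.67×10⁻⁸·34.21) = 7.744×10⁶ K⁴.
T = (7.744×10⁶)^(1/4).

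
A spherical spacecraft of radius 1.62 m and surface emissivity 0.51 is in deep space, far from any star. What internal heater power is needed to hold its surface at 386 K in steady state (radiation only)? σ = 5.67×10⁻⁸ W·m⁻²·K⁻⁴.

P = εσ·4πr²·T⁴.
4πr² = 32.98 m²; T⁴ = 2.220×10¹⁰ K⁴.
P = 0.51·5.67×10⁻⁸·32.98·2.220×10¹⁰.

P ≈ 21200 W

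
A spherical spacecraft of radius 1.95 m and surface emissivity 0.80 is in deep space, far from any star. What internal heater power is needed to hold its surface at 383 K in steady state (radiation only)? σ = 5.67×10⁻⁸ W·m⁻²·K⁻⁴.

P = εσ·4πr²·T⁴.
4πr² = 47.78 m²; T⁴ = 2.152×10¹⁰ K⁴.
P = 0.80·5.67×10⁻⁸·47.78·2.152×10¹⁰.

P ≈ 46600 W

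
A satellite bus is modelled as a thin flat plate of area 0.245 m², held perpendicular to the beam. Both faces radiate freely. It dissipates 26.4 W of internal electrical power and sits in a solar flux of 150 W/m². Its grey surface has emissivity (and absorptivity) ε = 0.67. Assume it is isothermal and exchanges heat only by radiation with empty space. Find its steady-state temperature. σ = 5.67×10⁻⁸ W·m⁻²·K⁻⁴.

T ≈ 229 K

At steady state, absorbed solar power + internal power = radiated power.
Absorbed: α·S·A_cross = 0.67·150·0.2450 = 24.62 W (cross-section A).
Total input = 24.62 + 26.4 = 51.02 W.
Radiated: εσ·A_surf·T⁴ with A_surf = 2A = 0.4900 m².
T⁴ = 51.02/(0.67·5.67×10⁻⁸·0.4900) = 2.741×10⁹ K⁴.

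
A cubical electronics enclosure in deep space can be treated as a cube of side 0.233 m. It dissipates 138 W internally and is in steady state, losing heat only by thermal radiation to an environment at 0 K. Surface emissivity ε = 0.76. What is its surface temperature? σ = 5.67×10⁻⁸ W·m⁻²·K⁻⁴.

T ≈ 315 K

Steady state: internal power = radiated power, P = εσA T⁴.
Radiating area A = 6L² = 0.3257 m².
T⁴ = P/(εσA) = 138/(0.76·5.67×10⁻⁸·0.3257) = 9.831×10⁹ K⁴.
T = (9.831×10⁹)^(1/4).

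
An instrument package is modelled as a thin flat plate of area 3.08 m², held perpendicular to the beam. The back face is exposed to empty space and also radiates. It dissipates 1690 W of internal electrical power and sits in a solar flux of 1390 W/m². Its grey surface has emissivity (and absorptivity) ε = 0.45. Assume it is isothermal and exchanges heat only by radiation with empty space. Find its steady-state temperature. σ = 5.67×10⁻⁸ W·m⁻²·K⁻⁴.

T ≈ 389 K

At steady state, absorbed solar power + internal power = radiated power.
Absorbed: α·S·A_cross = 0.45·1390·3.080 = 1927 W (cross-section A).
Total input = 1927 + 1690 = 3617 W.
Radiated: εσ·A_surf·T⁴ with A_surf = 2A = 6.160 m².
T⁴ = 3617/(0.45·5.67×10⁻⁸·6.160) = 2.301×10¹⁰ K⁴.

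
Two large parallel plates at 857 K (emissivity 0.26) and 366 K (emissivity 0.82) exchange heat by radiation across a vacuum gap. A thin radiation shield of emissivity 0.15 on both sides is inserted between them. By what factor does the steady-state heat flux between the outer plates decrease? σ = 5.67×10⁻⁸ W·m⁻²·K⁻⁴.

Without shield: q₀ = σΔ(T⁴)/(1/ε₁+1/ε₂−1) with denominator 4.066.
With shield the two gaps are in series; the resistances add: (1/ε₁+1/ε_s−1)+(1/ε_s+1/ε₂−1) = 9.513+6.886 = 16.40.
Heat-flux ratio q₀/q = 16.40/4.066.

factor ≈ 4.03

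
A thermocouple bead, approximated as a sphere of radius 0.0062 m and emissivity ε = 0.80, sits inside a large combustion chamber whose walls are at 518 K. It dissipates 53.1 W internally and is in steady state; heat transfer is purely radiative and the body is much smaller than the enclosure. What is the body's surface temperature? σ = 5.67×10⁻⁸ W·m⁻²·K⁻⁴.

T ≈ 1260 K

For a small grey body in a large enclosure, net radiated power = εσA(T⁴ − T_w⁴).
Steady state: P = εσA(T⁴ − T_w⁴) with A = 4πr² = 4.831×10⁻⁴ m².
T⁴ = P/(εσA) + T_w⁴ = 53.1/(0.80·5.67×10⁻⁸·4.831×10⁻⁴) + (518)⁴
    = 2.423×10¹² + 7.200×10¹⁰ = 2.495×10¹² K⁴.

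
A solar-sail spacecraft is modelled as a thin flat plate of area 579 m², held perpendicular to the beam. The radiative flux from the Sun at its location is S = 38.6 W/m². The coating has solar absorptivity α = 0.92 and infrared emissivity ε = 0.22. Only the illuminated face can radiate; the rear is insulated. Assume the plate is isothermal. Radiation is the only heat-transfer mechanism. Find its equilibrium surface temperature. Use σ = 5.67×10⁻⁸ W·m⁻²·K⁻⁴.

At equilibrium, absorbed power = emitted power.
Absorbing cross-section = A = 579.0 m²; emitting surface = A = 579.0 m² (ratio 1).
αS·A_cross = εσ·A_surf·T⁴  ⇒  T⁴ = αS/(ε·1σ).
T⁴ = 0.920·38.6/(0.22·1·5.67×10⁻⁸) = 2.847×10⁹ K⁴.
T = (2.847×10⁹)^(1/4).

T ≈ 231 K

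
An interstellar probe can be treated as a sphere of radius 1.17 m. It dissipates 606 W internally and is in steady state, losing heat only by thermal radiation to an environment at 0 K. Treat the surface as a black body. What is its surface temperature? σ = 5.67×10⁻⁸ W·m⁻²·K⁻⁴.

T ≈ 158 K

Steady state: internal power = radiated power, P = εσA T⁴.
Radiating area A = 4πr² = 17.20 m².
T⁴ = P/(εσA) = 606/(1.0·5.67×10⁻⁸·17.20) = 6.213×10⁸ K⁴.
T = (6.213×10⁸)^(1/4).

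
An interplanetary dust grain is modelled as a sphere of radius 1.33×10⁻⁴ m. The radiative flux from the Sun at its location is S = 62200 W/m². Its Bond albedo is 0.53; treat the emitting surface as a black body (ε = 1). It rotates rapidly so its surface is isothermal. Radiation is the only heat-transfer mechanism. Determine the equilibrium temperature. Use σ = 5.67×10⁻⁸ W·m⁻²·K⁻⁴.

T ≈ 599 K

At equilibrium, absorbed power = emitted power.
Absorbing cross-section = πr² = 5.557×10⁻⁸ m²; emitting surface = 4πr² = 2.223×10⁻⁷ m² (ratio 4).
(1−a)S·A_cross = εσ·A_surf·T⁴  ⇒  T⁴ = (1−a)S/(4σ).
T⁴ = 0.470·62200/(4·5.67×10⁻⁸) = 1.289×10¹¹ K⁴.
T = (1.289×10¹¹)^(1/4).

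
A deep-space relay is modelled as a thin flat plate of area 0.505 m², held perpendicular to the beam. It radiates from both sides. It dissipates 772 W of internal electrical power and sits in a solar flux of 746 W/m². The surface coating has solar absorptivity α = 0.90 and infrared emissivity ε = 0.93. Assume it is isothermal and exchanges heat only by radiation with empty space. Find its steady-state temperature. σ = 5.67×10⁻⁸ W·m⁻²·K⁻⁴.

T ≈ 380 K

At steady state, absorbed solar power + internal power = radiated power.
Absorbed: α·S·A_cross = 0.90·746·0.5050 = 339.1 W (cross-section A).
Total input = 339.1 + 772 = 1111 W.
Radiated: εσ·A_surf·T⁴ with A_surf = 2A = 1.010 m².
T⁴ = 1111/(0.93·5.67×10⁻⁸·1.010) = 2.086×10¹⁰ K⁴.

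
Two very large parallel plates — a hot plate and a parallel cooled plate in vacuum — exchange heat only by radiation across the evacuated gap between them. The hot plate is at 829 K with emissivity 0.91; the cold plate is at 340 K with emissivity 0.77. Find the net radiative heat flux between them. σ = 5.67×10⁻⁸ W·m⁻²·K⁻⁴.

For two infinite grey parallel plates, q = σ(T₁⁴ − T₂⁴)/(1/ε₁ + 1/ε₂ − 1).
T₁⁴ − T₂⁴ = 4.723×10¹¹ − 1.336×10¹⁰ = 4.589×10¹¹ K⁴.
1/ε₁ + 1/ε₂ − 1 = 1.099 + 1.299 − 1 = 1.398.
q = 5.67×10⁻⁸ × 4.589×10¹¹ / 1.398.

q ≈ 18600 W/m²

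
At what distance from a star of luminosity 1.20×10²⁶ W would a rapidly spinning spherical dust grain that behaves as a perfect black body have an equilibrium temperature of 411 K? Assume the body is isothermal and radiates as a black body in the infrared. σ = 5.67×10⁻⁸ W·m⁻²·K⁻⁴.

d ≈ 3.84×10¹⁰ m

For an isothermal black-emitting sphere, (1−a)S·πr² = σ·4πr²·T⁴ ⇒ S = 4σT⁴/(1−a).
S = 4·5.67×10⁻⁸·(411)⁴/1.00 = 6472 W/m².
Flux falls as S = L/(4πd²), so d = √(L/(4πS)) = √(1.20×10²⁶/(4π·6472)).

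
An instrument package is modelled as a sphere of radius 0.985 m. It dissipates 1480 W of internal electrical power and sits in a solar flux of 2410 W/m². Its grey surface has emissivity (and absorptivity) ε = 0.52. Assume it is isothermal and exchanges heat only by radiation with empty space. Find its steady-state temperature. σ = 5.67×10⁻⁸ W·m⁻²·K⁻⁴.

T ≈ 348 K

At steady state, absorbed solar power + internal power = radiated power.
Absorbed: α·S·A_cross = 0.52·2410·3.048 = 3820 W (cross-section πr²).
Total input = 3820 + 1480 = 5300 W.
Radiated: εσ·A_surf·T⁴ with A_surf = 4πr² = 12.19 m².
T⁴ = 5300/(0.52·5.67×10⁻⁸·12.19) = 1.474×10¹⁰ K⁴.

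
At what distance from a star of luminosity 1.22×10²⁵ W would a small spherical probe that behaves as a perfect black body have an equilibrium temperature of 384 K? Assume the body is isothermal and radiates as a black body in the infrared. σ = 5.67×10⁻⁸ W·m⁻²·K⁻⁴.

For an isothermal black-emitting sphere, (1−a)S·πr² = σ·4πr²·T⁴ ⇒ S = 4σT⁴/(1−a).
S = 4·5.67×10⁻⁸·(384)⁴/1.00 = 4931 W/m².
Flux falls as S = L/(4πd²), so d = √(L/(4πS)) = √(1.22×10²⁵/(4π·4931)).

d ≈ 1.40×10¹⁰ m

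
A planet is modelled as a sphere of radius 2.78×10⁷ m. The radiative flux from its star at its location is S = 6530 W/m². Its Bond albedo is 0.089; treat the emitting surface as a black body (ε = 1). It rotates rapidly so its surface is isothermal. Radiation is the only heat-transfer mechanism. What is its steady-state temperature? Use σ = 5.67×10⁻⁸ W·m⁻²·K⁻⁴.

T ≈ 402 K

At equilibrium, absorbed power = emitted power.
Absorbing cross-section = πr² = 2.428×10¹⁵ m²; emitting surface = 4πr² = 9.712×10¹⁵ m² (ratio 4).
(1−a)S·A_cross = εσ·A_surf·T⁴  ⇒  T⁴ = (1−a)S/(4σ).
T⁴ = 0.911·6530/(4·5.67×10⁻⁸) = 2.623×10¹⁰ K⁴.
T = (2.623×10¹⁰)^(1/4).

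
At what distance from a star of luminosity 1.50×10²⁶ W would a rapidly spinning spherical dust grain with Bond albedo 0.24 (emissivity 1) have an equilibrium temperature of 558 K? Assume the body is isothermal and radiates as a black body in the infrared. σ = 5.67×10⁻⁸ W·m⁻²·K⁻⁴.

d ≈ 2.03×10¹⁰ m

For an isothermal black-emitting sphere, (1−a)S·πr² = σ·4πr²·T⁴ ⇒ S = 4σT⁴/(1−a).
S = 4·5.67×10⁻⁸·(558)⁴/0.760 = 28930 W/m².
Flux falls as S = L/(4πd²), so d = √(L/(4πS)) = √(1.50×10²⁶/(4π·28930)).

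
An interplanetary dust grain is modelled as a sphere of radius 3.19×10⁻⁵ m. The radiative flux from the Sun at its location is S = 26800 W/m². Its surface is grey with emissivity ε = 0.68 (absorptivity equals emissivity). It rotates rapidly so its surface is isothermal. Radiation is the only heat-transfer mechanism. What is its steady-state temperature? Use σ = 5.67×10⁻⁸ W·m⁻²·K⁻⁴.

At equilibrium, absorbed power = emitted power.
Absorbing cross-section = πr² = 3.197×10⁻⁹ m²; emitting surface = 4πr² = 1.279×10⁻⁸ m² (ratio 4).
εS·A_cross = εσ·A_surf·T⁴  ⇒  T⁴ = S/(4σ)   (ε cancels).
T⁴ = 26800/(4·5.67×10⁻⁸) = 1.182×10¹¹ K⁴.
T = (1.182×10¹¹)^(1/4).

T ≈ 586 K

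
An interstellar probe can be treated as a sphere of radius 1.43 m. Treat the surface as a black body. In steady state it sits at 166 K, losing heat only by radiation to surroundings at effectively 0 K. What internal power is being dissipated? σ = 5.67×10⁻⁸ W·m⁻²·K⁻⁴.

Steady state: P = εσA T⁴.
A = 4πr² = 25.70 m²; T⁴ = (166)⁴ = 7.593×10⁸ K⁴.
P = 1.0 × 5.67×10⁻⁸ × 25.70 × 7.593×10⁸.

P ≈ 1110 W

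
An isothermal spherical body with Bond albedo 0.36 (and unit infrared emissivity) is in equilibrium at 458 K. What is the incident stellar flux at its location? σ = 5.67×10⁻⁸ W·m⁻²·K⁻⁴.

(1−a)S·πr² = σ·4πr²·T⁴ ⇒ S = 4σT⁴/(1−a).
S = 4·5.67×10⁻⁸·4.400×10¹⁰/0.640.

S ≈ 15600 W/m²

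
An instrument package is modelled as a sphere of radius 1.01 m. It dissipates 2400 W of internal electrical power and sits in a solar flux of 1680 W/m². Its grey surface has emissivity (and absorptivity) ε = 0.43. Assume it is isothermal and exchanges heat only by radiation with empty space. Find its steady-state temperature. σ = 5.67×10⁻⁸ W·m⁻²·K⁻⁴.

T ≈ 350 K

At steady state, absorbed solar power + internal power = radiated power.
Absorbed: α·S·A_cross = 0.43·1680·3.205 = 2315 W (cross-section πr²).
Total input = 2315 + 2400 = 4715 W.
Radiated: εσ·A_surf·T⁴ with A_surf = 4πr² = 12.82 m².
T⁴ = 4715/(0.43·5.67×10⁻⁸·12.82) = 1.509×10¹⁰ K⁴.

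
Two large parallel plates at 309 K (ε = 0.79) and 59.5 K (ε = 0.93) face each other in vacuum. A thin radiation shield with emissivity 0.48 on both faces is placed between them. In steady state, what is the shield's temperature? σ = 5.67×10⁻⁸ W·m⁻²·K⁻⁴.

T_s ≈ 257 K

In steady state the net flux on the hot side equals that on the cold side.
σ(T₁⁴−T_s⁴)/D₁ = σ(T_s⁴−T₂⁴)/D₂, with D₁ = 1/ε₁+1/ε_s−1 = 2.349, D₂ = 1/ε_s+1/ε₂−1 = 2.159.
Solve for T_s⁴: T_s⁴ = (D₂·T₁⁴ + D₁·T₂⁴)/(D₁+D₂) = 4.372×10⁹ K⁴.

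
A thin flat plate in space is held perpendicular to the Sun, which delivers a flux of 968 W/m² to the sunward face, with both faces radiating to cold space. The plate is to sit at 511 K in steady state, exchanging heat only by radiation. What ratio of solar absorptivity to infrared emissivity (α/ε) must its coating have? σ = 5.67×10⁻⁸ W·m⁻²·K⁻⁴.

Balance: αS·A = εσ·2A·T⁴ ⇒ α/ε = 2σT⁴/S.
α/ε = 2·5.67×10⁻⁸·(511)⁴/968 = 2·5.67×10⁻⁸·6.818×10¹⁰/968.

α/ε ≈ 7.99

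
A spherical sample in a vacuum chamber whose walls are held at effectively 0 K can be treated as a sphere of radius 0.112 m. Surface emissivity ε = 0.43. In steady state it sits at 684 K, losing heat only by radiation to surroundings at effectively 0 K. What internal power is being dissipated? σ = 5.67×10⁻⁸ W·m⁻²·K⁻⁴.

P ≈ 841 W

Steady state: P = εσA T⁴.
A = 4πr² = 0.1576 m²; T⁴ = (684)⁴ = 2.189×10¹¹ K⁴.
P = 0.43 × 5.67×10⁻⁸ × 0.1576 × 2.189×10¹¹.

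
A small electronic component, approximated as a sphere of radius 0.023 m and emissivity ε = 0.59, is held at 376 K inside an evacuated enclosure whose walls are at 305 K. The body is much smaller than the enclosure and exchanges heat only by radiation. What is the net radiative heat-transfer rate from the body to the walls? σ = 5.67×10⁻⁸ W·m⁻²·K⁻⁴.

P_net ≈ 2.52 W

For a small grey body in a large enclosure: P_net = εσA(T_body⁴ − T_wall⁴).
A = 4πr² = 0.006648 m²; T_body⁴ − T_wall⁴ = 1.999×10¹⁰ − 8.654×10⁹ = 1.133×10¹⁰ K⁴.
|P_net| = 0.59·5.67×10⁻⁸·0.006648·1.133×10¹⁰.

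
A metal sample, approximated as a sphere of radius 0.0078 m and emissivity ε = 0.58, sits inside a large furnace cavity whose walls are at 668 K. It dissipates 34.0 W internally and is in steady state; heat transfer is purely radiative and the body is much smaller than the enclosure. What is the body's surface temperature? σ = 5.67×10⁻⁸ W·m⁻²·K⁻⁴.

T ≈ 1120 K

For a small grey body in a large enclosure, net radiated power = εσA(T⁴ − T_w⁴).
Steady state: P = εσA(T⁴ − T_w⁴) with A = 4πr² = 7.645×10⁻⁴ m².
T⁴ = P/(εσA) + T_w⁴ = 34.0/(0.58·5.67×10⁻⁸·7.645×10⁻⁴) + (668)⁴
    = 1.352×10¹² + 1.991×10¹¹ = 1.551×10¹² K⁴.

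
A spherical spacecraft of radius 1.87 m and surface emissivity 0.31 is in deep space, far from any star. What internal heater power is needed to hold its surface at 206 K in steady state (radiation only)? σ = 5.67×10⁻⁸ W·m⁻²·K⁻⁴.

P ≈ 1390 W

P = εσ·4πr²·T⁴.
4πr² = 43.94 m²; T⁴ = 1.801×10⁹ K⁴.
P = 0.31·5.67×10⁻⁸·43.94·1.801×10⁹.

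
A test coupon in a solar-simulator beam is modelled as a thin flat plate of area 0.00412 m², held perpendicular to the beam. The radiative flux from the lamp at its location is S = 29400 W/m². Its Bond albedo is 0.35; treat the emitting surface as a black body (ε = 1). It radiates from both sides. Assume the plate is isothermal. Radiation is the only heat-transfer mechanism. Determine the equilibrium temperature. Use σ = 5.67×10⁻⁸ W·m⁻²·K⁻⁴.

T ≈ 641 K

At equilibrium, absorbed power = emitted power.
Absorbing cross-section = A = 0.004120 m²; emitting surface = 2A = 0.008240 m² (ratio 2).
(1−a)S·A_cross = εσ·A_surf·T⁴  ⇒  T⁴ = (1−a)S/(2σ).
T⁴ = 0.650·29400/(2·5.67×10⁻⁸) = 1.685×10¹¹ K⁴.
T = (1.685×10¹¹)^(1/4).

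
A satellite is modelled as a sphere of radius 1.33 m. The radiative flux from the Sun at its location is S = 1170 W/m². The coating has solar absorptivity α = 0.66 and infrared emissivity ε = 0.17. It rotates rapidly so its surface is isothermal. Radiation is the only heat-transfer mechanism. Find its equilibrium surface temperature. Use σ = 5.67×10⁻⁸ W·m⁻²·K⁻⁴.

At equilibrium, absorbed power = emitted power.
Absorbing cross-section = πr² = 5.557 m²; emitting surface = 4πr² = 22.23 m² (ratio 4).
αS·A_cross = εσ·A_surf·T⁴  ⇒  T⁴ = αS/(ε·4σ).
T⁴ = 0.660·1170/(0.17·4·5.67×10⁻⁸) = 2.003×10¹⁰ K⁴.
T = (2.003×10¹⁰)^(1/4).

T ≈ 376 K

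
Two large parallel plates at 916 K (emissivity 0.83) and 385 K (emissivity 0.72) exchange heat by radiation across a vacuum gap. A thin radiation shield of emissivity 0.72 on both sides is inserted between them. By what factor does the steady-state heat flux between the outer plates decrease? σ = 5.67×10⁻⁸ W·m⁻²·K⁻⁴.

factor ≈ 2.12

Without shield: q₀ = σΔ(T⁴)/(1/ε₁+1/ε₂−1) with denominator 1.594.
With shield the two gaps are in series; the resistances add: (1/ε₁+1/ε_s−1)+(1/ε_s+1/ε₂−1) = 1.594+1.778 = 3.371.
Heat-flux ratio q₀/q = 3.371/1.594.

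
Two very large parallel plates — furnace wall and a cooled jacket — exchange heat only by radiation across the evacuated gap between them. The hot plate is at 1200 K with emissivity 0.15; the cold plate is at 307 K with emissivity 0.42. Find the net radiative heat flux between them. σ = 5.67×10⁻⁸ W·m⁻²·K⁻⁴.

q ≈ 14500 W/m²

For two infinite grey parallel plates, q = σ(T₁⁴ − T₂⁴)/(1/ε₁ + 1/ε₂ − 1).
T₁⁴ − T₂⁴ = 2.074×10¹² − 8.883×10⁹ = 2.065×10¹² K⁴.
1/ε₁ + 1/ε₂ − 1 = 6.667 + 2.381 − 1 = 8.048.
q = 5.67×10⁻⁸ × 2.065×10¹² / 8.048.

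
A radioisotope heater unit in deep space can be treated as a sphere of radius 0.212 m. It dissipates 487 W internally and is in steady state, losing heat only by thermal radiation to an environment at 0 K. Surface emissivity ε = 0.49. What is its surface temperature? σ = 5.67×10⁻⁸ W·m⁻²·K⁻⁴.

T ≈ 420 K

Steady state: internal power = radiated power, P = εσA T⁴.
Radiating area A = 4πr² = 0.5648 m².
T⁴ = P/(εσA) = 487/(0.49·5.67×10⁻⁸·0.5648) = 3.104×10¹⁰ K⁴.
T = (3.104×10¹⁰)^(1/4).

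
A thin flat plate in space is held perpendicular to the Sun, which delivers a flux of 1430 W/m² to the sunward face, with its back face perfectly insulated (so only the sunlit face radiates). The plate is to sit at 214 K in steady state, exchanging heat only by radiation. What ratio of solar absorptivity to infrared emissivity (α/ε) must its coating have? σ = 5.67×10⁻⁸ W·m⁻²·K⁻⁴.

Balance: αS·A = εσ·1A·T⁴ ⇒ α/ε = σT⁴/S.
α/ε = 5.67×10⁻⁸·(214)⁴/1430 = 5.67×10⁻⁸·2.097×10⁹/1430.

α/ε ≈ 0.0832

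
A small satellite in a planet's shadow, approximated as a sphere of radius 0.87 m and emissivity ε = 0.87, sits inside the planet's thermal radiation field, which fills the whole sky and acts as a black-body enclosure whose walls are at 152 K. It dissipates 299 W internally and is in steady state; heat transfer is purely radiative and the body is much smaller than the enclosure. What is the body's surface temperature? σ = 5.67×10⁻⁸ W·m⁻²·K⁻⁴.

T ≈ 185 K

For a small grey body in a large enclosure, net radiated power = εσA(T⁴ − T_w⁴).
Steady state: P = εσA(T⁴ − T_w⁴) with A = 4πr² = 9.511 m².
T⁴ = P/(εσA) + T_w⁴ = 299/(0.87·5.67×10⁻⁸·9.511) + (152)⁴
    = 6.373×10⁸ + 5.338×10⁸ = 1.171×10⁹ K⁴.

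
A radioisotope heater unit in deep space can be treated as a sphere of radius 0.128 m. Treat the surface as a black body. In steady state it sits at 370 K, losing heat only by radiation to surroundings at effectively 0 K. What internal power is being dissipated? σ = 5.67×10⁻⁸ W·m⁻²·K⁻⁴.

Steady state: P = εσA T⁴.
A = 4πr² = 0.2059 m²; T⁴ = (370)⁴ = 1.874×10¹⁰ K⁴.
P = 1.0 × 5.67×10⁻⁸ × 0.2059 × 1.874×10¹⁰.

P ≈ 219 W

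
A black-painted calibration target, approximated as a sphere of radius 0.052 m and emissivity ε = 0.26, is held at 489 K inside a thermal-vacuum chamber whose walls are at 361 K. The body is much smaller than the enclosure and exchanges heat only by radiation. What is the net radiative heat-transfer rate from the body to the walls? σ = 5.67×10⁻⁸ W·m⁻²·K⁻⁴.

For a small grey body in a large enclosure: P_net = εσA(T_body⁴ − T_wall⁴).
A = 4πr² = 0.03398 m²; T_body⁴ − T_wall⁴ = 5.718×10¹⁰ − 1.698×10¹⁰ = 4.020×10¹⁰ K⁴.
|P_net| = 0.26·5.67×10⁻⁸·0.03398·4.020×10¹⁰.

P_net ≈ 20.1 W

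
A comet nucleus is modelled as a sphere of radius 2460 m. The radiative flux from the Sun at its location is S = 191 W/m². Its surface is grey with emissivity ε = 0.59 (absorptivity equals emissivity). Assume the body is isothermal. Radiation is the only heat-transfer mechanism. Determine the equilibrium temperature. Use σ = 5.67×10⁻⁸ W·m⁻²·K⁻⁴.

At equilibrium, absorbed power = emitted power.
Absorbing cross-section = πr² = 1.901×10⁷ m²; emitting surface = 4πr² = 7.605×10⁷ m² (ratio 4).
εS·A_cross = εσ·A_surf·T⁴  ⇒  T⁴ = S/(4σ)   (ε cancels).
T⁴ = 191/(4·5.67×10⁻⁸) = 8.422×10⁸ K⁴.
T = (8.422×10⁸)^(1/4).

T ≈ 170 K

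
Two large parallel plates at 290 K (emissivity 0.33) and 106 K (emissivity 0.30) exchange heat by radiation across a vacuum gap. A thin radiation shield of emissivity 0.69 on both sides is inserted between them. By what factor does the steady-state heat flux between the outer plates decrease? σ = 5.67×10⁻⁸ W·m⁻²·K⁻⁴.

factor ≈ 1.35

Without shield: q₀ = σΔ(T⁴)/(1/ε₁+1/ε₂−1) with denominator 5.364.
With shield the two gaps are in series; the resistances add: (1/ε₁+1/ε_s−1)+(1/ε_s+1/ε₂−1) = 3.480+3.783 = 7.262.
Heat-flux ratio q₀/q = 7.262/5.364.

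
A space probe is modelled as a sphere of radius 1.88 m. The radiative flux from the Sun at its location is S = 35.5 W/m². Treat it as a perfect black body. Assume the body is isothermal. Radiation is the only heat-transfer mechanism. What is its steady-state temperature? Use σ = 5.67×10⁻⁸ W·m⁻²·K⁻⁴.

At equilibrium, absorbed power = emitted power.
Absorbing cross-section = πr² = 11.10 m²; emitting surface = 4πr² = 44.41 m² (ratio 4).
S·A_cross = εσ·A_surf·T⁴  ⇒  T⁴ = S/(4σ).
T⁴ = 1.00·35.5/(4·5.67×10⁻⁸) = 1.565×10⁸ K⁴.
T = (1.565×10⁸)^(1/4).

T ≈ 112 K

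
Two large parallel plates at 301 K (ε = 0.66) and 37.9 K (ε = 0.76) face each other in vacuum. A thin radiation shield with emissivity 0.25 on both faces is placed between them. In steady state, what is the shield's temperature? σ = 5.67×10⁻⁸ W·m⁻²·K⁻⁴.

In steady state the net flux on the hot side equals that on the cold side.
σ(T₁⁴−T_s⁴)/D₁ = σ(T_s⁴−T₂⁴)/D₂, with D₁ = 1/ε₁+1/ε_s−1 = 4.515, D₂ = 1/ε_s+1/ε₂−1 = 4.316.
Solve for T_s⁴: T_s⁴ = (D₂·T₁⁴ + D₁·T₂⁴)/(D₁+D₂) = 4.013×10⁹ K⁴.

T_s ≈ 252 K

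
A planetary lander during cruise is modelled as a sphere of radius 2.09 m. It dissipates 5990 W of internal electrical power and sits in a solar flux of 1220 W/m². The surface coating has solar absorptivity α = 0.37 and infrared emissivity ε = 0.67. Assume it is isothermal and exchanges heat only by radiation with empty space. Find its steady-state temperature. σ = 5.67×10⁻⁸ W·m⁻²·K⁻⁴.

At steady state, absorbed solar power + internal power = radiated power.
Absorbed: α·S·A_cross = 0.37·1220·13.72 = 6194 W (cross-section πr²).
Total input = 6194 + 5990 = 12180 W.
Radiated: εσ·A_surf·T⁴ with A_surf = 4πr² = 54.89 m².
T⁴ = 12180/(0.67·5.67×10⁻⁸·54.89) = 5.843×10⁹ K⁴.

T ≈ 276 K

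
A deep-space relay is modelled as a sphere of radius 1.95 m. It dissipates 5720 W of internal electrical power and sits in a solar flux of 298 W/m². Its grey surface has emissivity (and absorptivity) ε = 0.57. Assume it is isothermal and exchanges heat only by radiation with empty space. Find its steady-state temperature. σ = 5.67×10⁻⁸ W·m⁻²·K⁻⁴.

T ≈ 266 K

At steady state, absorbed solar power + internal power = radiated power.
Absorbed: α·S·A_cross = 0.57·298·11.95 = 2029 W (cross-section πr²).
Total input = 2029 + 5720 = 7749 W.
Radiated: εσ·A_surf·T⁴ with A_surf = 4πr² = 47.78 m².
T⁴ = 7749/(0.57·5.67×10⁻⁸·47.78) = 5.018×10⁹ K⁴.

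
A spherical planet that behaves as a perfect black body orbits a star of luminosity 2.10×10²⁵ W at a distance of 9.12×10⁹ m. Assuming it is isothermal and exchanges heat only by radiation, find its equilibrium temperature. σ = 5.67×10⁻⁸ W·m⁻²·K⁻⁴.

T ≈ 546 K

First find the stellar flux at distance d: S = L/(4πd²) = 2.10×10²⁵/(4π·(9.12×10⁹)²) = 20090 W/m².
For an isothermal sphere, absorbed (1−a)S·πr² = emitted σ·4πr²·T⁴, so T⁴ = (1−a)S/(4σ).
T⁴ = 1.00·20090/(4·5.67×10⁻⁸) = 8.859×10¹⁰ K⁴.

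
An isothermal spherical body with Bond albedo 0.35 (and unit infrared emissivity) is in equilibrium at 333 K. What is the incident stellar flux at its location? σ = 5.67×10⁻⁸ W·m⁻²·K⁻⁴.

(1−a)S·πr² = σ·4πr²·T⁴ ⇒ S = 4σT⁴/(1−a).
S = 4·5.67×10⁻⁸·1.230×10¹⁰/0.650.

S ≈ 4290 W/m²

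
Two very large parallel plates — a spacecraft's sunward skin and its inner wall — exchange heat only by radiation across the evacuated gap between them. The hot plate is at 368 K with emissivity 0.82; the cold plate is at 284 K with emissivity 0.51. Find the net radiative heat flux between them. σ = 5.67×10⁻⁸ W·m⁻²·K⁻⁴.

For two infinite grey parallel plates, q = σ(T₁⁴ − T₂⁴)/(1/ε₁ + 1/ε₂ − 1).
T₁⁴ − T₂⁴ = 1.834×10¹⁰ − 6.505×10⁹ = 1.183×10¹⁰ K⁴.
1/ε₁ + 1/ε₂ − 1 = 1.220 + 1.961 − 1 = 2.180.
q = 5.67×10⁻⁸ × 1.183×10¹⁰ / 2.180.

q ≈ 308 W/m²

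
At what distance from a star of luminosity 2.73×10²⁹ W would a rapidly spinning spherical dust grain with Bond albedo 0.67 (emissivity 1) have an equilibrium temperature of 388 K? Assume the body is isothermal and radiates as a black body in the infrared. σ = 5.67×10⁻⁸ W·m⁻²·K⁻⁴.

For an isothermal black-emitting sphere, (1−a)S·πr² = σ·4πr²·T⁴ ⇒ S = 4σT⁴/(1−a).
S = 4·5.67×10⁻⁸·(388)⁴/0.330 = 15580 W/m².
Flux falls as S = L/(4πd²), so d = √(L/(4πS)) = √(2.73×10²⁹/(4π·15580)).

d ≈ 1.18×10¹² m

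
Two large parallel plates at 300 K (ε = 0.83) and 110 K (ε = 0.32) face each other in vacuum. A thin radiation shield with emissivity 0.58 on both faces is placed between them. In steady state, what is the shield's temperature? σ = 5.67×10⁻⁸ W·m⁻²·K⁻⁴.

In steady state the net flux on the hot side equals that on the cold side.
σ(T₁⁴−T_s⁴)/D₁ = σ(T_s⁴−T₂⁴)/D₂, with D₁ = 1/ε₁+1/ε_s−1 = 1.929, D₂ = 1/ε_s+1/ε₂−1 = 3.849.
Solve for T_s⁴: T_s⁴ = (D₂·T₁⁴ + D₁·T₂⁴)/(D₁+D₂) = 5.445×10⁹ K⁴.

T_s ≈ 272 K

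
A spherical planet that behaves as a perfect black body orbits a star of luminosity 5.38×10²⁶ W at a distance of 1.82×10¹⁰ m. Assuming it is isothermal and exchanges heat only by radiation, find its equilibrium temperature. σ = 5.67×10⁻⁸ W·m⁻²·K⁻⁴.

First find the stellar flux at distance d: S = L/(4πd²) = 5.38×10²⁶/(4π·(1.82×10¹⁰)²) = 1.292×10⁵ W/m².
For an isothermal sphere, absorbed (1−a)S·πr² = emitted σ·4πr²·T⁴, so T⁴ = (1−a)S/(4σ).
T⁴ = 1.00·1.292×10⁵/(4·5.67×10⁻⁸) = 5.699×10¹¹ K⁴.

T ≈ 869 K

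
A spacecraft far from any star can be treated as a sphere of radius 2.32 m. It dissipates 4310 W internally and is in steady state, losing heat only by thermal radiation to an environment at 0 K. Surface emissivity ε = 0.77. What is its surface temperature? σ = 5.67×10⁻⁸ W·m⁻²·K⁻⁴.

T ≈ 195 K

Steady state: internal power = radiated power, P = εσA T⁴.
Radiating area A = 4πr² = 67.64 m².
T⁴ = P/(εσA) = 4310/(0.77·5.67×10⁻⁸·67.64) = 1.460×10⁹ K⁴.
T = (1.460×10⁹)^(1/4).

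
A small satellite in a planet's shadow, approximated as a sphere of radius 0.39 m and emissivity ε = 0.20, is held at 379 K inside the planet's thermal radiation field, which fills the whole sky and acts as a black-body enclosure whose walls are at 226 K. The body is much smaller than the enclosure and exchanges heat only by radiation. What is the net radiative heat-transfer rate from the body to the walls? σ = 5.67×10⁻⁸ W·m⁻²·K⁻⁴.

For a small grey body in a large enclosure: P_net = εσA(T_body⁴ − T_wall⁴).
A = 4πr² = 1.911 m²; T_body⁴ − T_wall⁴ = 2.063×10¹⁰ − 2.609×10⁹ = 1.802×10¹⁰ K⁴.
|P_net| = 0.20·5.67×10⁻⁸·1.911·1.802×10¹⁰.

P_net ≈ 391 W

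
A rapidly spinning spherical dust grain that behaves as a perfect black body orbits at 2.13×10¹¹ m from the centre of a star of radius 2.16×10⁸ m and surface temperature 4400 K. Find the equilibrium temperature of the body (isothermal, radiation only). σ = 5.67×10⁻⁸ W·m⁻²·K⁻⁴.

The star's surface emits σT_*⁴; at distance d the flux is S = σT_*⁴(R_*/d)².
S = 5.67×10⁻⁸·(4400)⁴·(2.16×10⁸/2.13×10¹¹)² = 21.85 W/m².
For an isothermal sphere T⁴ = (1−a)S/(4σ) = 9.636×10⁷ K⁴.

T ≈ 99.1 K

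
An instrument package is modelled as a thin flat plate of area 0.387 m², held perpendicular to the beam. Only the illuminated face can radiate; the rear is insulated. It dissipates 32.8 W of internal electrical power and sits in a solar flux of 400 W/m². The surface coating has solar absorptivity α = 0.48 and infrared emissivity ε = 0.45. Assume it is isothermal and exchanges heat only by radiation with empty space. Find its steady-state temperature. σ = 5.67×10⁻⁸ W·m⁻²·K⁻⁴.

At steady state, absorbed solar power + internal power = radiated power.
Absorbed: α·S·A_cross = 0.48·400·0.3870 = 74.30 W (cross-section A).
Total input = 74.30 + 32.8 = 107.1 W.
Radiated: εσ·A_surf·T⁴ with A_surf = A = 0.3870 m².
T⁴ = 107.1/(0.45·5.67×10⁻⁸·0.3870) = 1.085×10¹⁰ K⁴.

T ≈ 323 K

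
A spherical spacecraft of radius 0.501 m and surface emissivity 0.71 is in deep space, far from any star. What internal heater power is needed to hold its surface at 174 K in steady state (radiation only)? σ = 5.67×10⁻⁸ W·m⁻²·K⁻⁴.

P ≈ 116 W

P = εσ·4πr²·T⁴.
4πr² = 3.154 m²; T⁴ = 9.166×10⁸ K⁴.
P = 0.71·5.67×10⁻⁸·3.154·9.166×10⁸.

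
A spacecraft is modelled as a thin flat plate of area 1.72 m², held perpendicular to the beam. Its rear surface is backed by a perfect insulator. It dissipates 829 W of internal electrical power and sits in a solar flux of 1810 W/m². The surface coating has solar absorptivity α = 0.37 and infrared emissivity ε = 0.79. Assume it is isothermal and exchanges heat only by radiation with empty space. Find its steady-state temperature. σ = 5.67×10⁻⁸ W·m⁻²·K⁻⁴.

T ≈ 400 K

At steady state, absorbed solar power + internal power = radiated power.
Absorbed: α·S·A_cross = 0.37·1810·1.720 = 1152 W (cross-section A).
Total input = 1152 + 829 = 1981 W.
Radiated: εσ·A_surf·T⁴ with A_surf = A = 1.720 m².
T⁴ = 1981/(0.79·5.67×10⁻⁸·1.720) = 2.571×10¹⁰ K⁴.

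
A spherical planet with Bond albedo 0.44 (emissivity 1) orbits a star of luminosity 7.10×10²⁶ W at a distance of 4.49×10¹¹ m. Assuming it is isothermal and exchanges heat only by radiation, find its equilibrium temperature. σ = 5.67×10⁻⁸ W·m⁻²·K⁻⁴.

First find the stellar flux at distance d: S = L/(4πd²) = 7.10×10²⁶/(4π·(4.49×10¹¹)²) = 280.3 W/m².
For an isothermal sphere, absorbed (1−a)S·πr² = emitted σ·4πr²·T⁴, so T⁴ = (1−a)S/(4σ).
T⁴ = 0.560·280.3/(4·5.67×10⁻⁸) = 6.920×10⁸ K⁴.

T ≈ 162 K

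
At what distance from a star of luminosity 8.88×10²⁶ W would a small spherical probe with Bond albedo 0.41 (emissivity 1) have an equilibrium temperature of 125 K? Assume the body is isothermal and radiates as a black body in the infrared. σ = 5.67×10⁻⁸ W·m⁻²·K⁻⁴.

d ≈ 8.68×10¹¹ m

For an isothermal black-emitting sphere, (1−a)S·πr² = σ·4πr²·T⁴ ⇒ S = 4σT⁴/(1−a).
S = 4·5.67×10⁻⁸·(125)⁴/0.590 = 93.85 W/m².
Flux falls as S = L/(4πd²), so d = √(L/(4πS)) = √(8.88×10²⁶/(4π·93.85)).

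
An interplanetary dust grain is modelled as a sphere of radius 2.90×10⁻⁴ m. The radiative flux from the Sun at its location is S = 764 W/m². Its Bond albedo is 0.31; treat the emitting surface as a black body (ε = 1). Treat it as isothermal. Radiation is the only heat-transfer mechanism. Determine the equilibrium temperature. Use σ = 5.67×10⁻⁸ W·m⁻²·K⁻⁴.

At equilibrium, absorbed power = emitted power.
Absorbing cross-section = πr² = 2.642×10⁻⁷ m²; emitting surface = 4πr² = 1.057×10⁻⁶ m² (ratio 4).
(1−a)S·A_cross = εσ·A_surf·T⁴  ⇒  T⁴ = (1−a)S/(4σ).
T⁴ = 0.690·764/(4·5.67×10⁻⁸) = 2.324×10⁹ K⁴.
T = (2.324×10⁹)^(1/4).

T ≈ 220 K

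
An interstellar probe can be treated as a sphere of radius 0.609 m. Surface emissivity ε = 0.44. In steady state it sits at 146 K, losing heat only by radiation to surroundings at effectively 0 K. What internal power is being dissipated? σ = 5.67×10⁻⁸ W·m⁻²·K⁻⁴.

Steady state: P = εσA T⁴.
A = 4πr² = 4.661 m²; T⁴ = (146)⁴ = 4.544×10⁸ K⁴.
P = 0.44 × 5.67×10⁻⁸ × 4.661 × 4.544×10⁸.

P ≈ 52.8 W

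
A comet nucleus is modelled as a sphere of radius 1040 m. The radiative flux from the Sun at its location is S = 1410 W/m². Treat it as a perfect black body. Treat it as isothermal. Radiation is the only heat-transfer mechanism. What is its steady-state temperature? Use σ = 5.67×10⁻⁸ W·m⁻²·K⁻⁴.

At equilibrium, absorbed power = emitted power.
Absorbing cross-section = πr² = 3.398×10⁶ m²; emitting surface = 4πr² = 1.359×10⁷ m² (ratio 4).
S·A_cross = εσ·A_surf·T⁴  ⇒  T⁴ = S/(4σ).
T⁴ = 1.00·1410/(4·5.67×10⁻⁸) = 6.217×10⁹ K⁴.
T = (6.217×10⁹)^(1/4).

T ≈ 281 K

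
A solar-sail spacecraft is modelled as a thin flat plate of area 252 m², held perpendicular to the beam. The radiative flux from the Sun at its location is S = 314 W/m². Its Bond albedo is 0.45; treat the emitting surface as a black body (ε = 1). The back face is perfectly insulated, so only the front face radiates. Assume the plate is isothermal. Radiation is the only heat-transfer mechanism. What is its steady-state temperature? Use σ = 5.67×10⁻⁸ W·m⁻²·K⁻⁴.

At equilibrium, absorbed power = emitted power.
Absorbing cross-section = A = 252.0 m²; emitting surface = A = 252.0 m² (ratio 1).
(1−a)S·A_cross = εσ·A_surf·T⁴  ⇒  T⁴ = (1−a)S/(1σ).
T⁴ = 0.550·314/(1·5.67×10⁻⁸) = 3.046×10⁹ K⁴.
T = (3.046×10⁹)^(1/4).

T ≈ 235 K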